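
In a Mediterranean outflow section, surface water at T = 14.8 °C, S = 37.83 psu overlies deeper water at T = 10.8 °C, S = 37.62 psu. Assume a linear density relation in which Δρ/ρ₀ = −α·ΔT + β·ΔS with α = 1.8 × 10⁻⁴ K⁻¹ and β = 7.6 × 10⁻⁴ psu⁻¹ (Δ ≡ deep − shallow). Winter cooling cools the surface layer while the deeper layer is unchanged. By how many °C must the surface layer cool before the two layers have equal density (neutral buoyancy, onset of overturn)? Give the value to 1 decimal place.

3.1 °C

Neutral buoyancy requires Δρ = 0, i.e. −α(T_deep − T_surf′) + β(S_deep − S_surf) = 0.
T_surf′ = T_deep − (β/α)·ΔS = 10.8 − (7.6 × 10⁻⁴/1.8 × 10⁻⁴)·(-0.21) = 11.687 °C.
Cooling required: 14.8 − (11.687) = 3.113 °C.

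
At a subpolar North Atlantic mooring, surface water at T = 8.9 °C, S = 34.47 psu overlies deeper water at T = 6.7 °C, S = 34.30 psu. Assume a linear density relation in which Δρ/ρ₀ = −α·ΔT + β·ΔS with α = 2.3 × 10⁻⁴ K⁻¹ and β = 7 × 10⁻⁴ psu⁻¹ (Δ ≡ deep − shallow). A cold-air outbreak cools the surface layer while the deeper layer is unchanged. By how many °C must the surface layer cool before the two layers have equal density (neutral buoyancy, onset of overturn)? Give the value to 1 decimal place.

Neutral buoyancy requires Δρ = 0, i.e. −α(T_deep − T_surf′) + β(S_deep − S_surf) = 0.
T_surf′ = T_deep − (β/α)·ΔS = 6.7 − (7 × 10⁻⁴/2.3 × 10⁻⁴)·(-0.17) = 7.217 °C.
Cooling required: 8.9 − (7.217) = 1.683 °C.

1.7 °C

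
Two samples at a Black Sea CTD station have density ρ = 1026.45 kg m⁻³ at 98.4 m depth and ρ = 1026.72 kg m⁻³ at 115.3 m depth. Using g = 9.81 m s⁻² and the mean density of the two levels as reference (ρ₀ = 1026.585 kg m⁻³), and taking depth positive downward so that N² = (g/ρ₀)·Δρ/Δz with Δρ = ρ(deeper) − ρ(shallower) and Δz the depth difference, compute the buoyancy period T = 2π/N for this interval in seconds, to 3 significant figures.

Δρ = 1026.72 − 1026.45 = 0.27 kg m⁻³ over Δz = 115.3 − 98.4 = 16.9 m.
N² = (9.81/1026.585) × (0.27/16.9) = 1.5267 × 10⁻⁴ s⁻².
N = √(1.5267 × 10⁻⁴) = 0.012356 rad s⁻¹, so T = 2π/N = 508.51 s ≈ 509 s.

509 s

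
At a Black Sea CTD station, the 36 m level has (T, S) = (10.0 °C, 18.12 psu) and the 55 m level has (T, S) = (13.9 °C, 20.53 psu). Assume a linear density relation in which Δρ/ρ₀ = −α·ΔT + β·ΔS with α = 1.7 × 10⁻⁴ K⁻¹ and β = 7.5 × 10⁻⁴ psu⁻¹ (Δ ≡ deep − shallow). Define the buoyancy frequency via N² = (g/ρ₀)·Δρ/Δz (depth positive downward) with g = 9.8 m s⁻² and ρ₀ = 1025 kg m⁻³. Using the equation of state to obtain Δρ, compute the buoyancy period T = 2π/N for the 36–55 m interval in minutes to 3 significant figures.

4.31 min

ΔT = +3.9 K, ΔS = +2.41 psu (deep − shallow).
Δρ/ρ₀ = −αΔT + βΔS = -6.63 × 10⁻⁴ + 1.8075 × 10⁻³ = 1.1445 × 10⁻³, so Δρ ≈ 1.173 kg m⁻³.
N² = (g/ρ₀)·Δρ/Δz = g·(Δρ/ρ₀)/Δz = 9.8 × 1.1445 × 10⁻³ / 19 = 5.9032 × 10⁻⁴ s⁻².
N = √(5.9032 × 10⁻⁴) = 0.024297 rad s⁻¹ → T = 2π/N = 258.60 s = 4.3100 min ≈ 4.31 min.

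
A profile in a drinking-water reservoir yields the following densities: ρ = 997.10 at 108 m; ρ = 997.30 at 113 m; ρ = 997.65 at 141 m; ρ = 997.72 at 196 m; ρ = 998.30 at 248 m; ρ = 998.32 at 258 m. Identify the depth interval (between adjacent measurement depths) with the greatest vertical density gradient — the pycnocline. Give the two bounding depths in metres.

Compute the density gradient over each adjacent pair:
  108–113 m: Δρ/Δz = 0.20/5 = 0.040 kg m⁻⁴
  113–141 m: Δρ/Δz = 0.35/28 = 0.012 kg m⁻⁴
  141–196 m: Δρ/Δz = 0.07/55 = 1.3 × 10⁻³ kg m⁻⁴
  196–248 m: Δρ/Δz = 0.58/52 = 0.011 kg m⁻⁴
  248–258 m: Δρ/Δz = 0.02/10 = 2.0 × 10⁻³ kg m⁻⁴
The largest gradient is in the 108–113 m interval — the pycnocline.

108–113 m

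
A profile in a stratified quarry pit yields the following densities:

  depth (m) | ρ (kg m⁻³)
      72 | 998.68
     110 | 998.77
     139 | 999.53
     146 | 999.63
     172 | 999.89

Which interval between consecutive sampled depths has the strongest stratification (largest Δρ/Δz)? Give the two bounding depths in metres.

110–139 m

Compute the density gradient over each adjacent pair:
  72–110 m: Δρ/Δz = 0.09/38 = 2.4 × 10⁻³ kg m⁻⁴
  110–139 m: Δρ/Δz = 0.76/29 = 0.026 kg m⁻⁴
  139–146 m: Δρ/Δz = 0.10/7 = 0.014 kg m⁻⁴
  146–172 m: Δρ/Δz = 0.26/26 = 0.010 kg m⁻⁴
The largest gradient is in the 110–139 m interval — the pycnocline.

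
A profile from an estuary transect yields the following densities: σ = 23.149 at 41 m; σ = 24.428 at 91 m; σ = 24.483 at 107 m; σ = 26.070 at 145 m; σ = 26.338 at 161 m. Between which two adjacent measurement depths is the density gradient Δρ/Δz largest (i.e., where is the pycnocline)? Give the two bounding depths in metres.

Compute the density gradient over each adjacent pair:
  41–91 m: Δρ/Δz = 1.279/50 = 0.026 kg m⁻⁴
  91–107 m: Δρ/Δz = 0.055/16 = 3.4 × 10⁻³ kg m⁻⁴
  107–145 m: Δρ/Δz = 1.587/38 = 0.042 kg m⁻⁴
  145–161 m: Δρ/Δz = 0.268/16 = 0.017 kg m⁻⁴
The largest gradient is in the 107–145 m interval — the pycnocline.

107–145 m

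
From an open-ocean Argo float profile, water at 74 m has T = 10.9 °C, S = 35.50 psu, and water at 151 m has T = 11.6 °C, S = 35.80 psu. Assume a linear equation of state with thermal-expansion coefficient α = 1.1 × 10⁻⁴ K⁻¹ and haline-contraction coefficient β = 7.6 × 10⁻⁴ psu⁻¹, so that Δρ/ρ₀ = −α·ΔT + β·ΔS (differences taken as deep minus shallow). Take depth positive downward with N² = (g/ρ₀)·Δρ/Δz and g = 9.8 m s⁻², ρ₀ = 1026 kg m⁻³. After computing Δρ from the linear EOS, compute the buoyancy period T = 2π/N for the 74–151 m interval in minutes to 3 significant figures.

ΔT = +0.7 K, ΔS = +0.30 psu (deep − shallow).
Δρ/ρ₀ = −αΔT + βΔS = -7.70 × 10⁻⁵ + 2.28 × 10⁻⁴ = 1.51 × 10⁻⁴, so Δρ ≈ 0.1549 kg m⁻³.
N² = (g/ρ₀)·Δρ/Δz = g·(Δρ/ρ₀)/Δz = 9.8 × 1.51 × 10⁻⁴ / 77 = 1.9218 × 10⁻⁵ s⁻².
N = √(1.9218 × 10⁻⁵) = 4.3838 × 10⁻³ rad s⁻¹ → T = 2π/N = 1.4333 × 10³ s = 23.888 min ≈ 23.9 min.

23.9 min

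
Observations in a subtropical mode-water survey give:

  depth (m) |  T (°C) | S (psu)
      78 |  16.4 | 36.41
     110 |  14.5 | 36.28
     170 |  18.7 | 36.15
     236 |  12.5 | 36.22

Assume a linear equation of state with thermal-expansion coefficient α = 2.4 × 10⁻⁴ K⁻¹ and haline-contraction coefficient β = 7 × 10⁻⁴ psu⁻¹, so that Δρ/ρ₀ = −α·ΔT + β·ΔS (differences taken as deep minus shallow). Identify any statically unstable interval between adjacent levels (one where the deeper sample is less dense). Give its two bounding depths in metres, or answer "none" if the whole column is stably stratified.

110–170 m

Evaluate Δρ/ρ₀ = −αΔT + βΔS across each adjacent pair:
  78–110 m: −αΔT+βΔS = −(2.4 × 10⁻⁴)(-1.9)+(7 × 10⁻⁴)(-0.13) = 3.6 × 10⁻⁴ → stable
  110–170 m: −αΔT+βΔS = −(2.4 × 10⁻⁴)(+4.2)+(7 × 10⁻⁴)(-0.13) = -1.1 × 10⁻³ → UNSTABLE
  170–236 m: −αΔT+βΔS = −(2.4 × 10⁻⁴)(-6.2)+(7 × 10⁻⁴)(+0.07) = 1.5 × 10⁻³ → stable
The 110–170 m interval has Δρ < 0: lighter water underlies denser water.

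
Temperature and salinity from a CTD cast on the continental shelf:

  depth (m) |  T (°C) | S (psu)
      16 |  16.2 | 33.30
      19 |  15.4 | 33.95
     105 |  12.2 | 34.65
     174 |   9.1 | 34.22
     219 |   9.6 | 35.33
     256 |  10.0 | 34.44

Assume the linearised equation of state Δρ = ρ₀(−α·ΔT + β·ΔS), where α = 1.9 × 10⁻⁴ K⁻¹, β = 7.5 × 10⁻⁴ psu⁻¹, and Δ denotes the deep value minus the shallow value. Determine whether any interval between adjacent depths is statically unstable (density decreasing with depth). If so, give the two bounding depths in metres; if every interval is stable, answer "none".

219–256 m

Evaluate Δρ/ρ₀ = −αΔT + βΔS across each adjacent pair:
  16–19 m: −αΔT+βΔS = −(1.9 × 10⁻⁴)(-0.8)+(7.5 × 10⁻⁴)(+0.65) = 6.4 × 10⁻⁴ → stable
  19–105 m: −αΔT+βΔS = −(1.9 × 10⁻⁴)(-3.2)+(7.5 × 10⁻⁴)(+0.70) = 1.1 × 10⁻³ → stable
  105–174 m: −αΔT+βΔS = −(1.9 × 10⁻⁴)(-3.1)+(7.5 × 10⁻⁴)(-0.43) = 2.7 × 10⁻⁴ → stable
  174–219 m: −αΔT+βΔS = −(1.9 × 10⁻⁴)(+0.5)+(7.5 × 10⁻⁴)(+1.11) = 7.4 × 10⁻⁴ → stable
  219–256 m: −αΔT+βΔS = −(1.9 × 10⁻⁴)(+0.4)+(7.5 × 10⁻⁴)(-0.89) = -7.4 × 10⁻⁴ → UNSTABLE
The 219–256 m interval has Δρ < 0: lighter water underlies denser water.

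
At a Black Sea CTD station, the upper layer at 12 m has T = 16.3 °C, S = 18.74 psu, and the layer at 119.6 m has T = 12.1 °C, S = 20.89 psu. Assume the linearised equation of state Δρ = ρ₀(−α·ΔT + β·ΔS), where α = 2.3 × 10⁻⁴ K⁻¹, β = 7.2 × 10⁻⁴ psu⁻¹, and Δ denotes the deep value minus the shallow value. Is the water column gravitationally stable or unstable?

ΔT = 12.1 − 16.3 = -4.2 K and ΔS = 20.89 − 18.74 = +2.15 psu (deep − shallow).
−αΔT = 9.66 × 10⁻⁴; βΔS = 1.548 × 10⁻³; sum Δρ/ρ₀ = 2.514 × 10⁻³.
Δρ/ρ₀ > 0, so Δρ > 0: deeper water is denser → statically stable.

stable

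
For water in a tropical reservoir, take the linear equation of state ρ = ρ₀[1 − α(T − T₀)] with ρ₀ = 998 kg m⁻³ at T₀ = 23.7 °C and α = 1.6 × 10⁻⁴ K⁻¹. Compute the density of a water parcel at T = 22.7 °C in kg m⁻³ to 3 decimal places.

998.160 kg m⁻³

T − T₀ = -1.0 K.
Bracket = 1 − α·(-1.0) = 1 + (1.60 × 10⁻⁴) = 1.0001600.
ρ = 998 × 1.0001600 = 998.160 kg m⁻³.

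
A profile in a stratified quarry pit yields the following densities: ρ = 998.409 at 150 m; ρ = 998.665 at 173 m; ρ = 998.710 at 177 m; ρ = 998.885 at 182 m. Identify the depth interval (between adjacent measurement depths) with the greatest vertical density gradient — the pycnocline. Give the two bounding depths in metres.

Compute the density gradient over each adjacent pair:
  150–173 m: Δρ/Δz = 0.256/23 = 0.011 kg m⁻⁴
  173–177 m: Δρ/Δz = 0.045/4 = 0.011 kg m⁻⁴
  177–182 m: Δρ/Δz = 0.175/5 = 0.035 kg m⁻⁴
The largest gradient is in the 177–182 m interval — the pycnocline.

177–182 m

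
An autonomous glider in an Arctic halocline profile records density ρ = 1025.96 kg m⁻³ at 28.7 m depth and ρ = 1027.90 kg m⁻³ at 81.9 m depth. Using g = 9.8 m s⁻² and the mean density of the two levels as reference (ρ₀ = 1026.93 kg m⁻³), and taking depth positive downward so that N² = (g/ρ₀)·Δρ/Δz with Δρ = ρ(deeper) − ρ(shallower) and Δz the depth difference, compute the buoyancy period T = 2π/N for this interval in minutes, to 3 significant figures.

Δρ = 1027.90 − 1025.96 = 1.94 kg m⁻³ over Δz = 81.9 − 28.7 = 53.2 m.
N² = (9.8/1026.93) × (1.94/53.2) = 3.4800 × 10⁻⁴ s⁻².
N = √(3.4800 × 10⁻⁴) = 0.018655 rad s⁻¹, so T = 2π/N = 336.81 s = 5.6135 min ≈ 5.61 min.

5.61 min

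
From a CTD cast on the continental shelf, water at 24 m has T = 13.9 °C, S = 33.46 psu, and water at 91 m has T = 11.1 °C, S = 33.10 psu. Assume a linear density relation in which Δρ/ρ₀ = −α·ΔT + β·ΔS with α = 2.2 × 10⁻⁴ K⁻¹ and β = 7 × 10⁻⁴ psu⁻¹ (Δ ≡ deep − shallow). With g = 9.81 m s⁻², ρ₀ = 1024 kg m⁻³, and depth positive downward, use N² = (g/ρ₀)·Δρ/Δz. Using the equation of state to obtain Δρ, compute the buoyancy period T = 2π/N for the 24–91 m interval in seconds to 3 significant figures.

861 s

ΔT = -2.8 K, ΔS = -0.36 psu (deep − shallow).
Δρ/ρ₀ = −αΔT + βΔS = 6.16 × 10⁻⁴ − 2.52 × 10⁻⁴ = 3.64 × 10⁻⁴, so Δρ ≈ 0.3727 kg m⁻³.
N² = (g/ρ₀)·Δρ/Δz = g·(Δρ/ρ₀)/Δz = 9.81 × 3.64 × 10⁻⁴ / 67 = 5.3296 × 10⁻⁵ s⁻².
N = √(5.3296 × 10⁻⁵) = 7.3004 × 10⁻³ rad s⁻¹ → T = 2π/N = 860.66 s ≈ 861 s.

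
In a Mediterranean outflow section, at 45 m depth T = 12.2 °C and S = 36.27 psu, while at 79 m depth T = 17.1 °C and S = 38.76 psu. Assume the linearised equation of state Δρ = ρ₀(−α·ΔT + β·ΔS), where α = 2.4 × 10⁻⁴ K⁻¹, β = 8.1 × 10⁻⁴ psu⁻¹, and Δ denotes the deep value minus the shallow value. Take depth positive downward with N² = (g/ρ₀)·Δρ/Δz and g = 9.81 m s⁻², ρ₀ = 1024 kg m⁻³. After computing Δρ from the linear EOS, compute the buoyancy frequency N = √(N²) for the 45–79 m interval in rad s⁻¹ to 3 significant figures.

ΔT = +4.9 K, ΔS = +2.49 psu (deep − shallow).
Δρ/ρ₀ = −αΔT + βΔS = -1.176 × 10⁻³ + 2.0169 × 10⁻³ = 8.409 × 10⁻⁴, so Δρ ≈ 0.8611 kg m⁻³.
N² = (g/ρ₀)·Δρ/Δz = g·(Δρ/ρ₀)/Δz = 9.81 × 8.409 × 10⁻⁴ / 34 = 2.4262 × 10⁻⁴ s⁻².
N = √(2.4262 × 10⁻⁴) = 0.015576 rad s⁻¹ ≈ 0.0156 rad s⁻¹.

0.0156 rad s⁻¹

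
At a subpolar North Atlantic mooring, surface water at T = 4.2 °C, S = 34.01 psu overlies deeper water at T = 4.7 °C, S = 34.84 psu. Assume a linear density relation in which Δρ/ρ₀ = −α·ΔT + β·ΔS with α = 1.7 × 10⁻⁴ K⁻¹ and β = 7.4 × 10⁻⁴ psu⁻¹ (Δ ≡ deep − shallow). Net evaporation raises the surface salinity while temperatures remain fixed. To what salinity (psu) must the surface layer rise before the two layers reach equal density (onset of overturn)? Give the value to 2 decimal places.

Neutral buoyancy requires −α(T_deep − T_surf) + β(S_deep − S_surf′) = 0.
S_surf′ = S_deep − (α/β)·ΔT = 34.84 − (1.7 × 10⁻⁴/7.4 × 10⁻⁴)·(+0.5) = 34.7251 psu.
Increase required: 34.7251 − 34.01 = 0.7151 psu.

34.73 psu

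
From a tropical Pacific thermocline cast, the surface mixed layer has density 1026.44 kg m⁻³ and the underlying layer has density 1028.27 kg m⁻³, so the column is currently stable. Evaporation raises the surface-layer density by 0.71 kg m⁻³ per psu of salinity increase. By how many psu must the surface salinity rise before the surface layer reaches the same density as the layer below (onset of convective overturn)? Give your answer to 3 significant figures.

Density deficit of the surface layer: 1028.27 − 1026.44 = 1.83 kg m⁻³.
Required change = 1.83 / 0.71 = 2.58 psu.

2.58 psu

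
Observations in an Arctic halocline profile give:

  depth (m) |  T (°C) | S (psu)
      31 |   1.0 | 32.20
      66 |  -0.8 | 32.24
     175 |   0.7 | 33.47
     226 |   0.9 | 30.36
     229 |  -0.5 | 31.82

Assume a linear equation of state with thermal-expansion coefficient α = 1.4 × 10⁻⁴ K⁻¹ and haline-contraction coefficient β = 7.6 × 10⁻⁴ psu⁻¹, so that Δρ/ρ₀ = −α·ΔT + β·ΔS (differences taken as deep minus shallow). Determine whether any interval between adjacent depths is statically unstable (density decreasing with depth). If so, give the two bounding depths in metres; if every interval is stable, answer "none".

175–226 m

Evaluate Δρ/ρ₀ = −αΔT + βΔS across each adjacent pair:
  31–66 m: −αΔT+βΔS = −(1.4 × 10⁻⁴)(-1.8)+(7.6 × 10⁻⁴)(+0.04) = 2.8 × 10⁻⁴ → stable
  66–175 m: −αΔT+βΔS = −(1.4 × 10⁻⁴)(+1.5)+(7.6 × 10⁻⁴)(+1.23) = 7.2 × 10⁻⁴ → stable
  175–226 m: −αΔT+βΔS = −(1.4 × 10⁻⁴)(+0.2)+(7.6 × 10⁻⁴)(-3.11) = -2.4 × 10⁻³ → UNSTABLE
  226–229 m: −αΔT+βΔS = −(1.4 × 10⁻⁴)(-1.4)+(7.6 × 10⁻⁴)(+1.46) = 1.3 × 10⁻³ → stable
The 175–226 m interval has Δρ < 0: lighter water underlies denser water.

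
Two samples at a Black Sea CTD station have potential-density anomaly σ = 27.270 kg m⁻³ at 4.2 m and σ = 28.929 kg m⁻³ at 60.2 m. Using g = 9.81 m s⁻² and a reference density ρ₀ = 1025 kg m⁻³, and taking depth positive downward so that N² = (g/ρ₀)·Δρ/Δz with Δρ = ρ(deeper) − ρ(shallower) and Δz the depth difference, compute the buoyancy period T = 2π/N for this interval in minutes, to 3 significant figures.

Δρ = 1028.929 − 1027.270 = 1.659 kg m⁻³ over Δz = 60.2 − 4.2 = 56 m.
N² = (9.81/1025) × (1.659/56) = 2.8353 × 10⁻⁴ s⁻².
N = √(2.8353 × 10⁻⁴) = 0.016838 rad s⁻¹, so T = 2π/N = 373.16 s = 6.2193 min ≈ 6.22 min.
N² > 0, so the interval is statically stable.

6.22 min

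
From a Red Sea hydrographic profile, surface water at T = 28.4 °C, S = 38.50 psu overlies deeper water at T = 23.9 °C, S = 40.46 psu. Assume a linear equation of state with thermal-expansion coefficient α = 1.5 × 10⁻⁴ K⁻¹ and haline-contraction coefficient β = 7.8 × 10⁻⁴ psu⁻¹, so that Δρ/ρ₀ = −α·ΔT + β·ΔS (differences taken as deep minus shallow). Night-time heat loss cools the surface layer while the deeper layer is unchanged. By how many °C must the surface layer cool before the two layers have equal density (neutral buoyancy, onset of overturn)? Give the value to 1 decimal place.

Neutral buoyancy requires Δρ = 0, i.e. −α(T_deep − T_surf′) + β(S_deep − S_surf) = 0.
T_surf′ = T_deep − (β/α)·ΔS = 23.9 − (7.8 × 10⁻⁴/1.5 × 10⁻⁴)·(+1.96) = 13.708 °C.
Cooling required: 28.4 − (13.708) = 14.692 °C.

14.7 °C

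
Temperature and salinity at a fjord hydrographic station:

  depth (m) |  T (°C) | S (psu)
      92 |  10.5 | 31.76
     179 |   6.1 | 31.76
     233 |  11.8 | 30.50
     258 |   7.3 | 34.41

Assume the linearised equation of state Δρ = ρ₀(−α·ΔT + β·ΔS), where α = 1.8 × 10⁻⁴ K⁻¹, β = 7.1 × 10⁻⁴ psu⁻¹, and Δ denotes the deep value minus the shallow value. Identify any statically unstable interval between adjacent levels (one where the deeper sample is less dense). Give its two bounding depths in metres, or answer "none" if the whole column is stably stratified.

Evaluate Δρ/ρ₀ = −αΔT + βΔS across each adjacent pair:
  92–179 m: −αΔT+βΔS = −(1.8 × 10⁻⁴)(-4.4)+(7.1 × 10⁻⁴)(+0.00) = 7.9 × 10⁻⁴ → stable
  179–233 m: −αΔT+βΔS = −(1.8 × 10⁻⁴)(+5.7)+(7.1 × 10⁻⁴)(-1.26) = -1.9 × 10⁻³ → UNSTABLE
  233–258 m: −αΔT+βΔS = −(1.8 × 10⁻⁴)(-4.5)+(7.1 × 10⁻⁴)(+3.91) = 3.6 × 10⁻³ → stable
The 179–233 m interval has Δρ < 0: lighter water underlies denser water.

179–233 m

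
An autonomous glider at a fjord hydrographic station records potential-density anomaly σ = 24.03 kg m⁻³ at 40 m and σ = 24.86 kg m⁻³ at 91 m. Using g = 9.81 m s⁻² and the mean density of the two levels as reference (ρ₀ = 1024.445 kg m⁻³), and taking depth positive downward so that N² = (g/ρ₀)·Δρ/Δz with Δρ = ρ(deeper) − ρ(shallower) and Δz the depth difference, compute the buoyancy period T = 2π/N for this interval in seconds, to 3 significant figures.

Δρ = 1024.86 − 1024.03 = 0.83 kg m⁻³ over Δz = 91 − 40 = 51 m.
N² = (9.81/1024.445) × (0.83/51) = 1.5584 × 10⁻⁴ s⁻².
N = √(1.5584 × 10⁻⁴) = 0.012484 rad s⁻¹, so T = 2π/N = 503.30 s ≈ 503 s.

503 s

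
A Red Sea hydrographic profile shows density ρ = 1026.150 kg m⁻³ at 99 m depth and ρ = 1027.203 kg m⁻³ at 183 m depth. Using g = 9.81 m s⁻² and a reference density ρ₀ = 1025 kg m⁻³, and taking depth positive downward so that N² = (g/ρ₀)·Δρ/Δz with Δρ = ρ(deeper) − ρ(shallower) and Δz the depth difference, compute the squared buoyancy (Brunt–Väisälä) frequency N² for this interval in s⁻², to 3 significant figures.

Δρ = 1027.203 − 1026.150 = 1.053 kg m⁻³ over Δz = 183 − 99 = 84 m.
N² = (9.81/1025) × (1.053/84) = 1.1998 × 10⁻⁴ s⁻² ≈ 1.20 × 10⁻⁴ s⁻².

1.20 × 10⁻⁴ s⁻²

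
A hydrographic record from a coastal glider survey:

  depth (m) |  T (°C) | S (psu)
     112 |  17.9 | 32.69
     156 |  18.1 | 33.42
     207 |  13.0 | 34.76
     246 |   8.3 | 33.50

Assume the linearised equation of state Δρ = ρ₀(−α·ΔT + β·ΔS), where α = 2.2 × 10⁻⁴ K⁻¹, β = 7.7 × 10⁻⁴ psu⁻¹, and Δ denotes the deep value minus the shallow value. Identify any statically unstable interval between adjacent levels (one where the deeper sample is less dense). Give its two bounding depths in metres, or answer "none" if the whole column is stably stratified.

none

Evaluate Δρ/ρ₀ = −αΔT + βΔS across each adjacent pair:
  112–156 m: −αΔT+βΔS = −(2.2 × 10⁻⁴)(+0.2)+(7.7 × 10⁻⁴)(+0.73) = 5.2 × 10⁻⁴ → stable
  156–207 m: −αΔT+βΔS = −(2.2 × 10⁻⁴)(-5.1)+(7.7 × 10⁻⁴)(+1.34) = 2.2 × 10⁻³ → stable
  207–246 m: −αΔT+βΔS = −(2.2 × 10⁻⁴)(-4.7)+(7.7 × 10⁻⁴)(-1.26) = 6.4 × 10⁻⁵ → stable
Every interval has Δρ > 0: the column is stably stratified throughout.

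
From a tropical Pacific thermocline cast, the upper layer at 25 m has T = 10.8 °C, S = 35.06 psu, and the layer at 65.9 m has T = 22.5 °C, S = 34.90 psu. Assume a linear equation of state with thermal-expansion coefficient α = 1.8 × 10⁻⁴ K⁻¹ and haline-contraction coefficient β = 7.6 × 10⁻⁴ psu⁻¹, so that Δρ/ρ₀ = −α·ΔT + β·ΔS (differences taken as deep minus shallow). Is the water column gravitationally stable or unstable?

ΔT = 22.5 − 10.8 = +11.7 K and ΔS = 34.90 − 35.06 = -0.16 psu (deep − shallow).
−αΔT = -2.106 × 10⁻³; βΔS = -1.216 × 10⁻⁴; sum Δρ/ρ₀ = -2.2276 × 10⁻³.
Δρ/ρ₀ < 0, so Δρ < 0: deeper water is lighter → statically unstable; the column would overturn.

unstable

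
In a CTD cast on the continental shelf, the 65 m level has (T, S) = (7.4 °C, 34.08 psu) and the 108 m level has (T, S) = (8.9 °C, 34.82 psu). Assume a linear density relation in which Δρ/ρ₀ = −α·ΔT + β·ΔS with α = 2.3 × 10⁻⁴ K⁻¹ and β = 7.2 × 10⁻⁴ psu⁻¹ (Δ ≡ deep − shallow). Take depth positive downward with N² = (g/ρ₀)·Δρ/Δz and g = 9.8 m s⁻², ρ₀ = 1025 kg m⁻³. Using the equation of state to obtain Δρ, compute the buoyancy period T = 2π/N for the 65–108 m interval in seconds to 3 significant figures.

ΔT = +1.5 K, ΔS = +0.74 psu (deep − shallow).
Δρ/ρ₀ = −αΔT + βΔS = -3.45 × 10⁻⁴ + 5.328 × 10⁻⁴ = 1.878 × 10⁻⁴, so Δρ ≈ 0.1925 kg m⁻³.
N² = (g/ρ₀)·Δρ/Δz = g·(Δρ/ρ₀)/Δz = 9.8 × 1.878 × 10⁻⁴ / 43 = 4.2801 × 10⁻⁵ s⁻².
N = √(4.2801 × 10⁻⁵) = 6.5422 × 10⁻³ rad s⁻¹ → T = 2π/N = 960.41 s ≈ 960 s.

960 s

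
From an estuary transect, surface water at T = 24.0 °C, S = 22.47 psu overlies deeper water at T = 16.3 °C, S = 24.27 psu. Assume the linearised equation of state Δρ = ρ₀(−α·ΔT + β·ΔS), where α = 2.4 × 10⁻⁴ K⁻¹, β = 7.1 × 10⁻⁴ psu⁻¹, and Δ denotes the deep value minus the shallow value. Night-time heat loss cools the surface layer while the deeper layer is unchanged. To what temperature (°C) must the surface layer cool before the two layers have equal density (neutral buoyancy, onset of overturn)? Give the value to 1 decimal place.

11.0 °C

Neutral buoyancy requires Δρ = 0, i.e. −α(T_deep − T_surf′) + β(S_deep − S_surf) = 0.
T_surf′ = T_deep − (β/α)·ΔS = 16.3 − (7.1 × 10⁻⁴/2.4 × 10⁻⁴)·(+1.80) = 10.975 °C.
Cooling required: 24.0 − (10.975) = 13.025 °C.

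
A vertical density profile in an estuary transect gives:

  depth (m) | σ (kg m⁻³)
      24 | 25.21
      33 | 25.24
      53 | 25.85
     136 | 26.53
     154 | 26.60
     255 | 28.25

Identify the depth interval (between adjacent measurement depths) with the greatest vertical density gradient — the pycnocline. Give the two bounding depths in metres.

Compute the density gradient over each adjacent pair:
  24–33 m: Δρ/Δz = 0.03/9 = 3.3 × 10⁻³ kg m⁻⁴
  33–53 m: Δρ/Δz = 0.61/20 = 0.030 kg m⁻⁴
  53–136 m: Δρ/Δz = 0.68/83 = 8.2 × 10⁻³ kg m⁻⁴
  136–154 m: Δρ/Δz = 0.07/18 = 3.9 × 10⁻³ kg m⁻⁴
  154–255 m: Δρ/Δz = 1.65/101 = 0.016 kg m⁻⁴
The largest gradient is in the 33–53 m interval — the pycnocline.

33–53 m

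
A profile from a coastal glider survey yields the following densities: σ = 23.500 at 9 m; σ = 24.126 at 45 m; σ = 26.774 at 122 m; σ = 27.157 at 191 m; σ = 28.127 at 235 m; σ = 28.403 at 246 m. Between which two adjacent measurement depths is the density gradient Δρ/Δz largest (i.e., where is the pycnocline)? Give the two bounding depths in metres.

Compute the density gradient over each adjacent pair:
  9–45 m: Δρ/Δz = 0.626/36 = 0.017 kg m⁻⁴
  45–122 m: Δρ/Δz = 2.648/77 = 0.034 kg m⁻⁴
  122–191 m: Δρ/Δz = 0.383/69 = 5.6 × 10⁻³ kg m⁻⁴
  191–235 m: Δρ/Δz = 0.970/44 = 0.022 kg m⁻⁴
  235–246 m: Δρ/Δz = 0.276/11 = 0.025 kg m⁻⁴
The largest gradient is in the 45–122 m interval — the pycnocline.

45–122 m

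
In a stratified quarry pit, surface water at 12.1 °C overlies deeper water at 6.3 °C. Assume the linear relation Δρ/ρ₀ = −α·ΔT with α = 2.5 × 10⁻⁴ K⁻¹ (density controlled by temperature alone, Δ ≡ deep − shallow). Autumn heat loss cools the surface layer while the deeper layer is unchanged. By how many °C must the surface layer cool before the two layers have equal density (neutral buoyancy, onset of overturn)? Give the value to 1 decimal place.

With temperature the only control, equal density requires T_surf′ = T_deep.
T_surf′ = 6.3 °C.
Cooling required: 12.1 − 6.3 = 5.8 °C.

5.8 °C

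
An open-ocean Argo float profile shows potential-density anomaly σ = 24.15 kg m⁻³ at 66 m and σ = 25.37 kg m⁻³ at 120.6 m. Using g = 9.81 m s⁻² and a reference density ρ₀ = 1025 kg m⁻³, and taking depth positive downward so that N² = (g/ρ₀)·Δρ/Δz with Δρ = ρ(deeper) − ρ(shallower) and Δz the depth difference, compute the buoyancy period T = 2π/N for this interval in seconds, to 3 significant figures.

Δρ = 1025.37 − 1024.15 = 1.22 kg m⁻³ over Δz = 120.6 − 66 = 54.6 m.
N² = (9.81/1025) × (1.22/54.6) = 2.1385 × 10⁻⁴ s⁻².
N = √(2.1385 × 10⁻⁴) = 0.014624 rad s⁻¹, so T = 2π/N = 429.65 s ≈ 430 s.

430 s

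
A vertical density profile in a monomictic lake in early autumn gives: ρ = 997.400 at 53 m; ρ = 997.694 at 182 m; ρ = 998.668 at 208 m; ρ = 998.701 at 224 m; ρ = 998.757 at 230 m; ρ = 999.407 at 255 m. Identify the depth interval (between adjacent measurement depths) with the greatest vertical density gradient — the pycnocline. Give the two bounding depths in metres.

182–208 m

Compute the density gradient over each adjacent pair:
  53–182 m: Δρ/Δz = 0.294/129 = 2.3 × 10⁻³ kg m⁻⁴
  182–208 m: Δρ/Δz = 0.974/26 = 0.037 kg m⁻⁴
  208–224 m: Δρ/Δz = 0.033/16 = 2.1 × 10⁻³ kg m⁻⁴
  224–230 m: Δρ/Δz = 0.056/6 = 9.3 × 10⁻³ kg m⁻⁴
  230–255 m: Δρ/Δz = 0.650/25 = 0.026 kg m⁻⁴
The largest gradient is in the 182–208 m interval — the pycnocline.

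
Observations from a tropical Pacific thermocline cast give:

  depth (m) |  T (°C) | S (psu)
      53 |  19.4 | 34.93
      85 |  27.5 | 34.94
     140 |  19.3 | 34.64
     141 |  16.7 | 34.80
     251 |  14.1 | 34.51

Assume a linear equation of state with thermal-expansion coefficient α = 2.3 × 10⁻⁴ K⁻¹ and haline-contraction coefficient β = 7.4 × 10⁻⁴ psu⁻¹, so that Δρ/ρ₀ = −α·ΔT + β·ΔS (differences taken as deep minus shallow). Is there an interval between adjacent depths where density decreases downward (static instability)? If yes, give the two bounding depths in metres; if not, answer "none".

Evaluate Δρ/ρ₀ = −αΔT + βΔS across each adjacent pair:
  53–85 m: −αΔT+βΔS = −(2.3 × 10⁻⁴)(+8.1)+(7.4 × 10⁻⁴)(+0.01) = -1.9 × 10⁻³ → UNSTABLE
  85–140 m: −αΔT+βΔS = −(2.3 × 10⁻⁴)(-8.2)+(7.4 × 10⁻⁴)(-0.30) = 1.7 × 10⁻³ → stable
  140–141 m: −αΔT+βΔS = −(2.3 × 10⁻⁴)(-2.6)+(7.4 × 10⁻⁴)(+0.16) = 7.2 × 10⁻⁴ → stable
  141–251 m: −αΔT+βΔS = −(2.3 × 10⁻⁴)(-2.6)+(7.4 × 10⁻⁴)(-0.29) = 3.8 × 10⁻⁴ → stable
The 53–85 m interval has Δρ < 0: lighter water underlies denser water.

53–85 m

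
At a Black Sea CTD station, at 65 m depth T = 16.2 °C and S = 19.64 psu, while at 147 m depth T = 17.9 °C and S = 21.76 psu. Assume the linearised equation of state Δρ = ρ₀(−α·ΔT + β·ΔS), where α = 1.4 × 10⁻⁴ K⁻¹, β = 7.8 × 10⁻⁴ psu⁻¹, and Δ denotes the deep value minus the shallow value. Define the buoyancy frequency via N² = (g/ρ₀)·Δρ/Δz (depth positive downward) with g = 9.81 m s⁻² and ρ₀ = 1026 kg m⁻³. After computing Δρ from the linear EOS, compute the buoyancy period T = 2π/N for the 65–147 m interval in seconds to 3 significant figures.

ΔT = +1.7 K, ΔS = +2.12 psu (deep − shallow).
Δρ/ρ₀ = −αΔT + βΔS = -2.38 × 10⁻⁴ + 1.6536 × 10⁻³ = 1.4156 × 10⁻³, so Δρ ≈ 1.452 kg m⁻³.
N² = (g/ρ₀)·Δρ/Δz = g·(Δρ/ρ₀)/Δz = 9.81 × 1.4156 × 10⁻³ / 82 = 1.6935 × 10⁻⁴ s⁻².
N = √(1.6935 × 10⁻⁴) = 0.013013 rad s⁻¹ → T = 2π/N = 482.84 s ≈ 483 s.

483 s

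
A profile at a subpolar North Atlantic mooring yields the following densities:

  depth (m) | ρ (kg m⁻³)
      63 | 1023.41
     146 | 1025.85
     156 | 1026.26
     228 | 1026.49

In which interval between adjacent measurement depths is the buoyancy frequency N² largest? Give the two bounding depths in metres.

Compute the density gradient over each adjacent pair:
  63–146 m: Δρ/Δz = 2.44/83 = 0.029 kg m⁻⁴
  146–156 m: Δρ/Δz = 0.41/10 = 0.041 kg m⁻⁴
  156–228 m: Δρ/Δz = 0.23/72 = 3.2 × 10⁻³ kg m⁻⁴
The largest gradient is in the 146–156 m interval — the pycnocline.

146–156 m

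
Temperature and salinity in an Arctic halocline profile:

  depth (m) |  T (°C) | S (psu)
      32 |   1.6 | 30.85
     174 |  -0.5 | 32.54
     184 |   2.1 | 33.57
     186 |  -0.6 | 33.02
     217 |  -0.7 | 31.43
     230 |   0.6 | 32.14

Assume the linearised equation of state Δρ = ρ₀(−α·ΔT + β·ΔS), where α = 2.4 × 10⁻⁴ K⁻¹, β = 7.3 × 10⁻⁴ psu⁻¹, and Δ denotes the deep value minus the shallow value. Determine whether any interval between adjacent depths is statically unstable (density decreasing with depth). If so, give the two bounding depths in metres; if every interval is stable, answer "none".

186–217 m

Evaluate Δρ/ρ₀ = −αΔT + βΔS across each adjacent pair:
  32–174 m: −αΔT+βΔS = −(2.4 × 10⁻⁴)(-2.1)+(7.3 × 10⁻⁴)(+1.69) = 1.7 × 10⁻³ → stable
  174–184 m: −αΔT+βΔS = −(2.4 × 10⁻⁴)(+2.6)+(7.3 × 10⁻⁴)(+1.03) = 1.3 × 10⁻⁴ → stable
  184–186 m: −αΔT+βΔS = −(2.4 × 10⁻⁴)(-2.7)+(7.3 × 10⁻⁴)(-0.55) = 2.5 × 10⁻⁴ → stable
  186–217 m: −αΔT+βΔS = −(2.4 × 10⁻⁴)(-0.1)+(7.3 × 10⁻⁴)(-1.59) = -1.1 × 10⁻³ → UNSTABLE
  217–230 m: −αΔT+βΔS = −(2.4 × 10⁻⁴)(+1.3)+(7.3 × 10⁻⁴)(+0.71) = 2.1 × 10⁻⁴ → stable
The 186–217 m interval has Δρ < 0: lighter water underlies denser water.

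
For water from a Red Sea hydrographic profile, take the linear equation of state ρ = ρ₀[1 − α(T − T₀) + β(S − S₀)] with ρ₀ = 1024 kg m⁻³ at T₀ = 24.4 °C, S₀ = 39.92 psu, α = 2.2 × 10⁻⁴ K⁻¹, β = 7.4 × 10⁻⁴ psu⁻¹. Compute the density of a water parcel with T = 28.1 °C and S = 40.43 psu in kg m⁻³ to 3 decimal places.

T − T₀ = +3.7 K, S − S₀ = +0.51 psu.
Bracket = 1 − α·(+3.7) + β·(+0.51) = 1 + (-4.366 × 10⁻⁴) = 0.9995634.
ρ = 1024 × 0.9995634 = 1023.553 kg m⁻³.

1023.553 kg m⁻³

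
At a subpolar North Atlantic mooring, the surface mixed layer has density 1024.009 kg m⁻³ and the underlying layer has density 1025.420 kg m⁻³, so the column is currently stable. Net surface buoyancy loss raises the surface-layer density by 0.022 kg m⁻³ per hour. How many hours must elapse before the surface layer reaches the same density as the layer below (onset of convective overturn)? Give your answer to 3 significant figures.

Density deficit of the surface layer: 1025.420 − 1024.009 = 1.411 kg m⁻³.
Required change = 1.411 / 0.022 = 64.1 hours.

64.1 hours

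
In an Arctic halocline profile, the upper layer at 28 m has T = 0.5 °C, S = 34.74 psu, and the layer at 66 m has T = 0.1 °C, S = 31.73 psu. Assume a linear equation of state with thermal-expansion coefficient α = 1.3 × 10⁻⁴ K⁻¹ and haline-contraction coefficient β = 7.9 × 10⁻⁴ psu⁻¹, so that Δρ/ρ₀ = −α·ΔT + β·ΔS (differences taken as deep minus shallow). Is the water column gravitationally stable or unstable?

ΔT = 0.1 − 0.5 = -0.4 K and ΔS = 31.73 − 34.74 = -3.01 psu (deep − shallow).
−αΔT = 5.20 × 10⁻⁵; βΔS = -2.3779 × 10⁻³; sum Δρ/ρ₀ = -2.3259 × 10⁻³.
Δρ/ρ₀ < 0, so Δρ < 0: deeper water is lighter → statically unstable; the column would overturn.

unstable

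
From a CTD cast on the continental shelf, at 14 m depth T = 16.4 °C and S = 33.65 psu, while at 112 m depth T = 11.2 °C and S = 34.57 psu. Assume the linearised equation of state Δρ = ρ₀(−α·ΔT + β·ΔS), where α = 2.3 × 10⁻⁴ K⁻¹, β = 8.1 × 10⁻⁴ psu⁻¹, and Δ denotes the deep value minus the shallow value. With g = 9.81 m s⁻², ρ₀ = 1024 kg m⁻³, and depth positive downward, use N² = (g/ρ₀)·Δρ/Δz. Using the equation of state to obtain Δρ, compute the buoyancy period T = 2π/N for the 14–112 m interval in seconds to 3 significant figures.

451 s

ΔT = -5.2 K, ΔS = +0.92 psu (deep − shallow).
Δρ/ρ₀ = −αΔT + βΔS = 1.196 × 10⁻³ + 7.452 × 10⁻⁴ = 1.9412 × 10⁻³, so Δρ ≈ 1.988 kg m⁻³.
N² = (g/ρ₀)·Δρ/Δz = g·(Δρ/ρ₀)/Δz = 9.81 × 1.9412 × 10⁻³ / 98 = 1.9432 × 10⁻⁴ s⁻².
N = √(1.9432 × 10⁻⁴) = 0.013940 rad s⁻¹ → T = 2π/N = 450.73 s ≈ 451 s.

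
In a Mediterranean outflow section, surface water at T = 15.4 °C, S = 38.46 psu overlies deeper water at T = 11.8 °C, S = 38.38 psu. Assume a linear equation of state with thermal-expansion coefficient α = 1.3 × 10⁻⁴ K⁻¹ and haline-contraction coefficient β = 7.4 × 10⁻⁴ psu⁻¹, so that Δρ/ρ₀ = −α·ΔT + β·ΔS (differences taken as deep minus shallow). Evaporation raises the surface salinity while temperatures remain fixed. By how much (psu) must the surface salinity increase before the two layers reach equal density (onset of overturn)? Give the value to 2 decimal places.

0.55 psu

Neutral buoyancy requires −α(T_deep − T_surf) + β(S_deep − S_surf′) = 0.
S_surf′ = S_deep − (α/β)·ΔT = 38.38 − (1.3 × 10⁻⁴/7.4 × 10⁻⁴)·(-3.6) = 39.0124 psu.
Increase required: 39.0124 − 38.46 = 0.5524 psu.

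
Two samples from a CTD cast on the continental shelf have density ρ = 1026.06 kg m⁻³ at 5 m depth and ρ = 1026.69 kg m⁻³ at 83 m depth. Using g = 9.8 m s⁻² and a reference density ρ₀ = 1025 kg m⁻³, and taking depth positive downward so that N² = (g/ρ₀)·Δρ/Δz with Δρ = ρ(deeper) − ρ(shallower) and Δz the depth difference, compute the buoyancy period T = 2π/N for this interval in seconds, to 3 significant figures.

Δρ = 1026.69 − 1026.06 = 0.63 kg m⁻³ over Δz = 83 − 5 = 78 m.
N² = (9.8/1025) × (0.63/78) = 7.7223 × 10⁻⁵ s⁻².
N = √(7.7223 × 10⁻⁵) = 8.7877 × 10⁻³ rad s⁻¹, so T = 2π/N = 715.00 s ≈ 715 s.

715 s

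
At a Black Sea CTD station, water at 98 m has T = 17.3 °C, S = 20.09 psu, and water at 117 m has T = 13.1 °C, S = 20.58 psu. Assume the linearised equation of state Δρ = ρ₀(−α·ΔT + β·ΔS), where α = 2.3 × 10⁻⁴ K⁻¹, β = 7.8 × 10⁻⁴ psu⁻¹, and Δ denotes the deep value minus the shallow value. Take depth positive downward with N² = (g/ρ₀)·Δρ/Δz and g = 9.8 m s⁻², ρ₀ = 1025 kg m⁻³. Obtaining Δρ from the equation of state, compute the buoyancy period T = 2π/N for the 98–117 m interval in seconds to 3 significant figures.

238 s

ΔT = -4.2 K, ΔS = +0.49 psu (deep − shallow).
Δρ/ρ₀ = −αΔT + βΔS = 9.66 × 10⁻⁴ + 3.822 × 10⁻⁴ = 1.3482 × 10⁻³, so Δρ ≈ 1.382 kg m⁻³.
N² = (g/ρ₀)·Δρ/Δz = g·(Δρ/ρ₀)/Δz = 9.8 × 1.3482 × 10⁻³ / 19 = 6.9539 × 10⁻⁴ s⁻².
N = √(6.9539 × 10⁻⁴) = 0.026370 rad s⁻¹ → T = 2π/N = 238.27 s ≈ 238 s.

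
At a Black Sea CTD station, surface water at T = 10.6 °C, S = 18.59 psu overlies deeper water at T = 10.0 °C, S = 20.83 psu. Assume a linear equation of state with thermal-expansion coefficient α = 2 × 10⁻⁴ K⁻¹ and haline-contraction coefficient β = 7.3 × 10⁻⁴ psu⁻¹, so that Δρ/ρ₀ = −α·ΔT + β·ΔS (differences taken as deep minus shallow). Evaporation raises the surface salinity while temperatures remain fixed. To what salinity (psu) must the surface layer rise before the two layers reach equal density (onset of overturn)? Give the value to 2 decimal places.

20.99 psu

Neutral buoyancy requires −α(T_deep − T_surf) + β(S_deep − S_surf′) = 0.
S_surf′ = S_deep − (α/β)·ΔT = 20.83 − (2 × 10⁻⁴/7.3 × 10⁻⁴)·(-0.6) = 20.9944 psu.
Increase required: 20.9944 − 18.59 = 2.4044 psu.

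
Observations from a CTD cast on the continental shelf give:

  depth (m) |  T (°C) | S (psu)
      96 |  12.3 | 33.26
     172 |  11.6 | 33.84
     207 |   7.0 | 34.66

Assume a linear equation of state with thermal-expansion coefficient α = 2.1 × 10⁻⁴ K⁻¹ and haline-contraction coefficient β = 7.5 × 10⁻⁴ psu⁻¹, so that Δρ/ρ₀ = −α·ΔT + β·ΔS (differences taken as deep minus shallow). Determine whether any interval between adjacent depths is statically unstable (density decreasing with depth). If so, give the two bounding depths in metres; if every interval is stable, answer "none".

none

Evaluate Δρ/ρ₀ = −αΔT + βΔS across each adjacent pair:
  96–172 m: −αΔT+βΔS = −(2.1 × 10⁻⁴)(-0.7)+(7.5 × 10⁻⁴)(+0.58) = 5.8 × 10⁻⁴ → stable
  172–207 m: −αΔT+βΔS = −(2.1 × 10⁻⁴)(-4.6)+(7.5 × 10⁻⁴)(+0.82) = 1.6 × 10⁻³ → stable
Every interval has Δρ > 0: the column is stably stratified throughout.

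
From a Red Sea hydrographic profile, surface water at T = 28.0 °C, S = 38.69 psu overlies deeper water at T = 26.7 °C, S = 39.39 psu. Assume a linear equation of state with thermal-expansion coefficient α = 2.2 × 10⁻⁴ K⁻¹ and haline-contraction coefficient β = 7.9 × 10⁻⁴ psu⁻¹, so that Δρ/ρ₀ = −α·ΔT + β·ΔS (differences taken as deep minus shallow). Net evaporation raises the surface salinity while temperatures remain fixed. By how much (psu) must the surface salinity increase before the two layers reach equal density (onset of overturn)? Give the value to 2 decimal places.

Neutral buoyancy requires −α(T_deep − T_surf) + β(S_deep − S_surf′) = 0.
S_surf′ = S_deep − (α/β)·ΔT = 39.39 − (2.2 × 10⁻⁴/7.9 × 10⁻⁴)·(-1.3) = 39.7520 psu.
Increase required: 39.7520 − 38.69 = 1.0620 psu.

1.06 psu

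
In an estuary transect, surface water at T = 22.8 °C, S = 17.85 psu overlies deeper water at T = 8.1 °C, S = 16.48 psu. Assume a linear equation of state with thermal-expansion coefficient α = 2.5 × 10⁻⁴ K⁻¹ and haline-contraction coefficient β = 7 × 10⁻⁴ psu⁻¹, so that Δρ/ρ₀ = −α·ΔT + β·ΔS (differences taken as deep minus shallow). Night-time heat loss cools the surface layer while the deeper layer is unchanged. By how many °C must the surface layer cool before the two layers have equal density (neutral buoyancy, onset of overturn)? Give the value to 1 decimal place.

Neutral buoyancy requires Δρ = 0, i.e. −α(T_deep − T_surf′) + β(S_deep − S_surf) = 0.
T_surf′ = T_deep − (β/α)·ΔS = 8.1 − (7 × 10⁻⁴/2.5 × 10⁻⁴)·(-1.37) = 11.936 °C.
Cooling required: 22.8 − (11.936) = 10.864 °C.

10.9 °C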